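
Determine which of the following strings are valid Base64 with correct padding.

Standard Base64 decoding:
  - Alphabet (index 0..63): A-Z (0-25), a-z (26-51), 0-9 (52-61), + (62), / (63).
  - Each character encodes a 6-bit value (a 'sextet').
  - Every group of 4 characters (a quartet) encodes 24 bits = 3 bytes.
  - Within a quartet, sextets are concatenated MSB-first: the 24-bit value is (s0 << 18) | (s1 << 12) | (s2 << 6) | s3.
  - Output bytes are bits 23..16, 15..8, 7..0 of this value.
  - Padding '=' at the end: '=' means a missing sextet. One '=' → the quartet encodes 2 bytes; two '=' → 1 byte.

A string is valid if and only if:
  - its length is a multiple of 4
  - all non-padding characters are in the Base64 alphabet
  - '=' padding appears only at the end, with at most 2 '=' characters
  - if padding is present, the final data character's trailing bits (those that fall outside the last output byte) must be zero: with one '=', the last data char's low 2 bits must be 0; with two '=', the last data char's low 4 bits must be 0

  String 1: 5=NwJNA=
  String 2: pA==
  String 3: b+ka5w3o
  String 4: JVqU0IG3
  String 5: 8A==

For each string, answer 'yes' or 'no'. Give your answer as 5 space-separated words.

String 1: '5=NwJNA=' → invalid (bad char(s): ['=']; '=' in middle)
String 2: 'pA==' → valid
String 3: 'b+ka5w3o' → valid
String 4: 'JVqU0IG3' → valid
String 5: '8A==' → valid

Answer: no yes yes yes yes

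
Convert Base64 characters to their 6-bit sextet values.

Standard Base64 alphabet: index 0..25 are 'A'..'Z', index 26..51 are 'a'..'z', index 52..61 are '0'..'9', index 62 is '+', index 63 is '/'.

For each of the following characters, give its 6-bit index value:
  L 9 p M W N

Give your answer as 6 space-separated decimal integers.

'L': A..Z range, ord('L') − ord('A') = 11
'9': 0..9 range, 52 + ord('9') − ord('0') = 61
'p': a..z range, 26 + ord('p') − ord('a') = 41
'M': A..Z range, ord('M') − ord('A') = 12
'W': A..Z range, ord('W') − ord('A') = 22
'N': A..Z range, ord('N') − ord('A') = 13

Answer: 11 61 41 12 22 13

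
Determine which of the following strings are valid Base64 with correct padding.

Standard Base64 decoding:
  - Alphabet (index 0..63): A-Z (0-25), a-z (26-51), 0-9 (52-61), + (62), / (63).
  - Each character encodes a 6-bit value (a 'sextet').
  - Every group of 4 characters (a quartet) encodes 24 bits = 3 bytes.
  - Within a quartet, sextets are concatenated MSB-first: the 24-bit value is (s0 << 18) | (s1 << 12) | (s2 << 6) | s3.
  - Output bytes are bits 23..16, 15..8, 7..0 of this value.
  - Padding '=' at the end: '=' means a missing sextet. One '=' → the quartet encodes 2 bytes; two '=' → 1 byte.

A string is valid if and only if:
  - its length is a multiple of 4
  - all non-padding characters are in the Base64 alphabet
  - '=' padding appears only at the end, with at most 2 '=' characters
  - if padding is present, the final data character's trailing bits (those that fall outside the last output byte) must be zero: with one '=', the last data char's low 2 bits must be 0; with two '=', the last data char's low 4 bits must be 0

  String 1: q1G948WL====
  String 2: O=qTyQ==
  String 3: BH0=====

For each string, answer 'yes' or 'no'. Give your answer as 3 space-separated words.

Answer: no no no

Derivation:
String 1: 'q1G948WL====' → invalid (4 pad chars (max 2))
String 2: 'O=qTyQ==' → invalid (bad char(s): ['=']; '=' in middle)
String 3: 'BH0=====' → invalid (5 pad chars (max 2))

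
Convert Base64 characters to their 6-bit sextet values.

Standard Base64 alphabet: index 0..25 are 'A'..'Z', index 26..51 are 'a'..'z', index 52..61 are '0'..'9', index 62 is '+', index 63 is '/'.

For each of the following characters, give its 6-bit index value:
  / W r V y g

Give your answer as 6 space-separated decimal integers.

'/': index 63
'W': A..Z range, ord('W') − ord('A') = 22
'r': a..z range, 26 + ord('r') − ord('a') = 43
'V': A..Z range, ord('V') − ord('A') = 21
'y': a..z range, 26 + ord('y') − ord('a') = 50
'g': a..z range, 26 + ord('g') − ord('a') = 32

Answer: 63 22 43 21 50 32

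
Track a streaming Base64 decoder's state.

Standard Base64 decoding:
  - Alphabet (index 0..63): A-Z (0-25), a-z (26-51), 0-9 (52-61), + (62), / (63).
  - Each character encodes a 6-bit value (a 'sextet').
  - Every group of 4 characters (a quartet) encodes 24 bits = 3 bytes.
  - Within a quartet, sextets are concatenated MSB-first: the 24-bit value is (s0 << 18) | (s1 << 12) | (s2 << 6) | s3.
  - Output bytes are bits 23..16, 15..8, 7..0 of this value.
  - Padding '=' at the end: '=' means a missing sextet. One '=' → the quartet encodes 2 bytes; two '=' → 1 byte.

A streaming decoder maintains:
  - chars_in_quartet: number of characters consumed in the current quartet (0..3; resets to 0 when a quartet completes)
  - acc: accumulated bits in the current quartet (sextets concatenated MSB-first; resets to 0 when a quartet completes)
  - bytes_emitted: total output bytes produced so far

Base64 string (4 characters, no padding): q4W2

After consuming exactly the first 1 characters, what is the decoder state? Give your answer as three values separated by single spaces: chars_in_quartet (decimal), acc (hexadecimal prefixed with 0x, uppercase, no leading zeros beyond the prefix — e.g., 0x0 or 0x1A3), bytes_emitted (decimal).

After char 0 ('q'=42): chars_in_quartet=1 acc=0x2A bytes_emitted=0

Answer: 1 0x2A 0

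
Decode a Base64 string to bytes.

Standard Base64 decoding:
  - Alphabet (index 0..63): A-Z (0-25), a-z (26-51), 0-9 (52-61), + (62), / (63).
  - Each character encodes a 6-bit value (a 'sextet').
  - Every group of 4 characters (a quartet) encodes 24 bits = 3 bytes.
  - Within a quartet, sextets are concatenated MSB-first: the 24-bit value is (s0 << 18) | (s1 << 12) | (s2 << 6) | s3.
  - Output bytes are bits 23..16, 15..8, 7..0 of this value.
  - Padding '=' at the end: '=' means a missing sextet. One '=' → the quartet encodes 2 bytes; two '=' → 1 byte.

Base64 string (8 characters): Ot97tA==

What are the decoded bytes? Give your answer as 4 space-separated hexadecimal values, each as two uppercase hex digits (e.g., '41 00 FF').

Answer: 3A DF 7B B4

Derivation:
After char 0 ('O'=14): chars_in_quartet=1 acc=0xE bytes_emitted=0
After char 1 ('t'=45): chars_in_quartet=2 acc=0x3AD bytes_emitted=0
After char 2 ('9'=61): chars_in_quartet=3 acc=0xEB7D bytes_emitted=0
After char 3 ('7'=59): chars_in_quartet=4 acc=0x3ADF7B -> emit 3A DF 7B, reset; bytes_emitted=3
After char 4 ('t'=45): chars_in_quartet=1 acc=0x2D bytes_emitted=3
After char 5 ('A'=0): chars_in_quartet=2 acc=0xB40 bytes_emitted=3
Padding '==': partial quartet acc=0xB40 -> emit B4; bytes_emitted=4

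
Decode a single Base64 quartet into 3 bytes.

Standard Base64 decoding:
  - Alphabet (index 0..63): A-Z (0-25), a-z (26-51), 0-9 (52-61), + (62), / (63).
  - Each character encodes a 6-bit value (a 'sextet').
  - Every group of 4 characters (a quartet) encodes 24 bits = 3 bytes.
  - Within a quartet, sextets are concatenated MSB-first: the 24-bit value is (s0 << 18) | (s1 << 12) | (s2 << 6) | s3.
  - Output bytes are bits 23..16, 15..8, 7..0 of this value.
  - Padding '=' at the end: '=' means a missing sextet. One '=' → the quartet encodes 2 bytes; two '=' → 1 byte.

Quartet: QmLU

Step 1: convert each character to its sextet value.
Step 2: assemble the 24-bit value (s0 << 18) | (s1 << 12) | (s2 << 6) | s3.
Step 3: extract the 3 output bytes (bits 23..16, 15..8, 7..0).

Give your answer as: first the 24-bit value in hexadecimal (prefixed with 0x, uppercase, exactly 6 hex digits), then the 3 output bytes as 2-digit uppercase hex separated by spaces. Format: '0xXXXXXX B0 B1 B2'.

Sextets: Q=16, m=38, L=11, U=20
24-bit: (16<<18) | (38<<12) | (11<<6) | 20
      = 0x400000 | 0x026000 | 0x0002C0 | 0x000014
      = 0x4262D4
Bytes: (v>>16)&0xFF=42, (v>>8)&0xFF=62, v&0xFF=D4

Answer: 0x4262D4 42 62 D4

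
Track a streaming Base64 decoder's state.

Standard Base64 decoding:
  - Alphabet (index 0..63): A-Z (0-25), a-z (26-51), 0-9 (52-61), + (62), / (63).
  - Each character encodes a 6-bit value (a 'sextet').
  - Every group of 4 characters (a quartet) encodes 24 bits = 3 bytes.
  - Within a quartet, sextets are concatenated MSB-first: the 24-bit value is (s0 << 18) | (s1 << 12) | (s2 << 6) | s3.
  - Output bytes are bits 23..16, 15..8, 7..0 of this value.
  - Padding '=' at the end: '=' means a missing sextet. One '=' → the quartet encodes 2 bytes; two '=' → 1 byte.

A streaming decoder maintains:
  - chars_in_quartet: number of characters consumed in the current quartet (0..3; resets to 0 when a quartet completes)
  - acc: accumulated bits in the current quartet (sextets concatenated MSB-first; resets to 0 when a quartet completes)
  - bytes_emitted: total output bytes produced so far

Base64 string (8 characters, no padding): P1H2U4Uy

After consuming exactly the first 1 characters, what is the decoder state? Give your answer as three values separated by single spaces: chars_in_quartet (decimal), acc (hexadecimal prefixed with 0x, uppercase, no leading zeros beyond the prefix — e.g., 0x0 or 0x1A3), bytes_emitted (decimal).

Answer: 1 0xF 0

Derivation:
After char 0 ('P'=15): chars_in_quartet=1 acc=0xF bytes_emitted=0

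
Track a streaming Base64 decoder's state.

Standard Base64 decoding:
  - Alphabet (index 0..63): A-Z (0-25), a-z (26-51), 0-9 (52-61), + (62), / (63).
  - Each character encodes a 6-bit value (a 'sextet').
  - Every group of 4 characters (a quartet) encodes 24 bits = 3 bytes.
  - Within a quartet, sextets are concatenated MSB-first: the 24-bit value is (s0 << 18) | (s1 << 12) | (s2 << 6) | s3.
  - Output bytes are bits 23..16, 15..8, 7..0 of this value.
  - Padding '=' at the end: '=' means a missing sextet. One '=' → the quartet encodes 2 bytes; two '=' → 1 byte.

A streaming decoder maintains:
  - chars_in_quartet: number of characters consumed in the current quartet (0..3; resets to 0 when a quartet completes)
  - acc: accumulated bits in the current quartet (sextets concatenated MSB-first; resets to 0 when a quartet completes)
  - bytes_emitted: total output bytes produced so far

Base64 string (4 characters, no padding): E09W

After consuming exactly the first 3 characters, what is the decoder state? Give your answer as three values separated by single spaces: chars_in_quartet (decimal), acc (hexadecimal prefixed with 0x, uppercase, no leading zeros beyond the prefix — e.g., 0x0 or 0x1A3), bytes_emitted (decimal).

After char 0 ('E'=4): chars_in_quartet=1 acc=0x4 bytes_emitted=0
After char 1 ('0'=52): chars_in_quartet=2 acc=0x134 bytes_emitted=0
After char 2 ('9'=61): chars_in_quartet=3 acc=0x4D3D bytes_emitted=0

Answer: 3 0x4D3D 0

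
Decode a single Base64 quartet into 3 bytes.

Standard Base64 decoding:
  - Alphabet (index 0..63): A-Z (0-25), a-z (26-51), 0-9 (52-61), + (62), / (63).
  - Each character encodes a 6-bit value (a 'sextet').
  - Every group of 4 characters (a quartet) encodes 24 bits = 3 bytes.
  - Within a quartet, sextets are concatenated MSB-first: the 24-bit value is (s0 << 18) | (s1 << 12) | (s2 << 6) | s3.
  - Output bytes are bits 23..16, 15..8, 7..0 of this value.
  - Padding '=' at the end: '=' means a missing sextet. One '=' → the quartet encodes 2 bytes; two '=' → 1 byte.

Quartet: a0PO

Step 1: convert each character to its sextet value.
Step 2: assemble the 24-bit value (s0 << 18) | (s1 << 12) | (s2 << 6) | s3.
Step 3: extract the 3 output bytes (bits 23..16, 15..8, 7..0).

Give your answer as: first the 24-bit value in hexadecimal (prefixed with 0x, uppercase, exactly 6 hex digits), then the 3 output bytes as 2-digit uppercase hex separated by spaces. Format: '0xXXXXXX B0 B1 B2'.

Sextets: a=26, 0=52, P=15, O=14
24-bit: (26<<18) | (52<<12) | (15<<6) | 14
      = 0x680000 | 0x034000 | 0x0003C0 | 0x00000E
      = 0x6B43CE
Bytes: (v>>16)&0xFF=6B, (v>>8)&0xFF=43, v&0xFF=CE

Answer: 0x6B43CE 6B 43 CE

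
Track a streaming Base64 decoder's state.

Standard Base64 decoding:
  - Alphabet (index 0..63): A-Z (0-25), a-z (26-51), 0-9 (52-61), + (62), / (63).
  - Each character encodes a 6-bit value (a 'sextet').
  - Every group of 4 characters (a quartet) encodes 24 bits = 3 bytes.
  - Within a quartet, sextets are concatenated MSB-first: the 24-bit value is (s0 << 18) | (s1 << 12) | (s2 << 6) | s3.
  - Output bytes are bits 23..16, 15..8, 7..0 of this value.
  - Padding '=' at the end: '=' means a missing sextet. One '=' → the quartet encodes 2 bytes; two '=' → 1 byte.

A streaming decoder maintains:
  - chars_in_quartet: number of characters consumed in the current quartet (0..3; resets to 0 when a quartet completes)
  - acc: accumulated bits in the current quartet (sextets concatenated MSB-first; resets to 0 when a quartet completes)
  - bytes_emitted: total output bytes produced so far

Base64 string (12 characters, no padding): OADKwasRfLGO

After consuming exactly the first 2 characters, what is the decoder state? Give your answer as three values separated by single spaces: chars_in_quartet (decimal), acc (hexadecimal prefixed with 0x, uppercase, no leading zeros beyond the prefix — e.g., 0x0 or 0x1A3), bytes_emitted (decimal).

After char 0 ('O'=14): chars_in_quartet=1 acc=0xE bytes_emitted=0
After char 1 ('A'=0): chars_in_quartet=2 acc=0x380 bytes_emitted=0

Answer: 2 0x380 0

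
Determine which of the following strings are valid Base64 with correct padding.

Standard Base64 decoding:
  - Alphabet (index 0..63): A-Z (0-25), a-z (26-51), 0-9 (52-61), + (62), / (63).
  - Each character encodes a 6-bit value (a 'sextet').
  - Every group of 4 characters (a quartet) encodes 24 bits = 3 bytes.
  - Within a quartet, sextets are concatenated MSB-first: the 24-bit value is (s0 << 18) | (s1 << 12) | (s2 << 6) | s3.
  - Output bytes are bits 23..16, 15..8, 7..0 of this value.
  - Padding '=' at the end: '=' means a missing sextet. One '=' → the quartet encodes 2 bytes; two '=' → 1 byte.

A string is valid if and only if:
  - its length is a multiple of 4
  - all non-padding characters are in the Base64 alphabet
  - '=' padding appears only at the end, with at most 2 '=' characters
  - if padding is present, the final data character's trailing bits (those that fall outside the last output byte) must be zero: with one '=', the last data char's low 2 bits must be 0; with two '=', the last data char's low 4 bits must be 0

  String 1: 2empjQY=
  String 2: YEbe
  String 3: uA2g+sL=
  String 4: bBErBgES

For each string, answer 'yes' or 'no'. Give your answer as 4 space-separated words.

String 1: '2empjQY=' → valid
String 2: 'YEbe' → valid
String 3: 'uA2g+sL=' → invalid (bad trailing bits)
String 4: 'bBErBgES' → valid

Answer: yes yes no yes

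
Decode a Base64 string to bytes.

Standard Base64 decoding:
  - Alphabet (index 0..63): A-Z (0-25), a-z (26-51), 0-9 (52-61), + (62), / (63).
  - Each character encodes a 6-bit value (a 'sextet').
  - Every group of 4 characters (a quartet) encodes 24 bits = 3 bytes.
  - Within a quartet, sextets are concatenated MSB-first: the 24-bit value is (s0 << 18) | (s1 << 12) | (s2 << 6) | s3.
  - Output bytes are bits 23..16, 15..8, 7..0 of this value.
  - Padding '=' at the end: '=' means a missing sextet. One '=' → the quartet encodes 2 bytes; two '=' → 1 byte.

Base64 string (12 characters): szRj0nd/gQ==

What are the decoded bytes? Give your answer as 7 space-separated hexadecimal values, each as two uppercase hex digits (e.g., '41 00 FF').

Answer: B3 34 63 D2 77 7F 81

Derivation:
After char 0 ('s'=44): chars_in_quartet=1 acc=0x2C bytes_emitted=0
After char 1 ('z'=51): chars_in_quartet=2 acc=0xB33 bytes_emitted=0
After char 2 ('R'=17): chars_in_quartet=3 acc=0x2CCD1 bytes_emitted=0
After char 3 ('j'=35): chars_in_quartet=4 acc=0xB33463 -> emit B3 34 63, reset; bytes_emitted=3
After char 4 ('0'=52): chars_in_quartet=1 acc=0x34 bytes_emitted=3
After char 5 ('n'=39): chars_in_quartet=2 acc=0xD27 bytes_emitted=3
After char 6 ('d'=29): chars_in_quartet=3 acc=0x349DD bytes_emitted=3
After char 7 ('/'=63): chars_in_quartet=4 acc=0xD2777F -> emit D2 77 7F, reset; bytes_emitted=6
After char 8 ('g'=32): chars_in_quartet=1 acc=0x20 bytes_emitted=6
After char 9 ('Q'=16): chars_in_quartet=2 acc=0x810 bytes_emitted=6
Padding '==': partial quartet acc=0x810 -> emit 81; bytes_emitted=7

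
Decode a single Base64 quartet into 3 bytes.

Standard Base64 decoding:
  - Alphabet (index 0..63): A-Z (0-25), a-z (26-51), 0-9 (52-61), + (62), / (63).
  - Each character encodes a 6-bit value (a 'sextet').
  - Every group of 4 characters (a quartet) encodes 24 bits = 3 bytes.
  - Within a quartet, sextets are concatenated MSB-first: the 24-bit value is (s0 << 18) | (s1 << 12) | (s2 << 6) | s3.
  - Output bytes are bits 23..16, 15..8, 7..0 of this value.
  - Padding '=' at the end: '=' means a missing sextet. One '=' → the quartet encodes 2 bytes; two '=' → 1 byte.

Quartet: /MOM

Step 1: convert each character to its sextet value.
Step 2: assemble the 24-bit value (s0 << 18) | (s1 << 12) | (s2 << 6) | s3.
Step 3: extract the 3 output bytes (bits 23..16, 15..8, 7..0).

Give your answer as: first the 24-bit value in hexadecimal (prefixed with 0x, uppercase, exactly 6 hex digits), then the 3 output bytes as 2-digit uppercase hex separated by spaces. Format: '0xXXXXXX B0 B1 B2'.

Answer: 0xFCC38C FC C3 8C

Derivation:
Sextets: /=63, M=12, O=14, M=12
24-bit: (63<<18) | (12<<12) | (14<<6) | 12
      = 0xFC0000 | 0x00C000 | 0x000380 | 0x00000C
      = 0xFCC38C
Bytes: (v>>16)&0xFF=FC, (v>>8)&0xFF=C3, v&0xFF=8C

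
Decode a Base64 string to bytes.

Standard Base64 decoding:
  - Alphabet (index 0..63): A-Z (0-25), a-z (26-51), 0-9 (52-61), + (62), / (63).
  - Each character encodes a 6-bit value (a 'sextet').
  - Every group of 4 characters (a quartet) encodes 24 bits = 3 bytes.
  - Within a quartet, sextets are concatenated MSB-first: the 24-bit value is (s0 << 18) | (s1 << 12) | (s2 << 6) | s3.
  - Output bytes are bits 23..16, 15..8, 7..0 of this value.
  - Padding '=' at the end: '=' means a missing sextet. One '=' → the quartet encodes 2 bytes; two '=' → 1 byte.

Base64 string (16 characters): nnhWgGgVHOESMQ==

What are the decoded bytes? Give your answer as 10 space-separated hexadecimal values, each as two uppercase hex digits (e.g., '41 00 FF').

Answer: 9E 78 56 80 68 15 1C E1 12 31

Derivation:
After char 0 ('n'=39): chars_in_quartet=1 acc=0x27 bytes_emitted=0
After char 1 ('n'=39): chars_in_quartet=2 acc=0x9E7 bytes_emitted=0
After char 2 ('h'=33): chars_in_quartet=3 acc=0x279E1 bytes_emitted=0
After char 3 ('W'=22): chars_in_quartet=4 acc=0x9E7856 -> emit 9E 78 56, reset; bytes_emitted=3
After char 4 ('g'=32): chars_in_quartet=1 acc=0x20 bytes_emitted=3
After char 5 ('G'=6): chars_in_quartet=2 acc=0x806 bytes_emitted=3
After char 6 ('g'=32): chars_in_quartet=3 acc=0x201A0 bytes_emitted=3
After char 7 ('V'=21): chars_in_quartet=4 acc=0x806815 -> emit 80 68 15, reset; bytes_emitted=6
After char 8 ('H'=7): chars_in_quartet=1 acc=0x7 bytes_emitted=6
After char 9 ('O'=14): chars_in_quartet=2 acc=0x1CE bytes_emitted=6
After char 10 ('E'=4): chars_in_quartet=3 acc=0x7384 bytes_emitted=6
After char 11 ('S'=18): chars_in_quartet=4 acc=0x1CE112 -> emit 1C E1 12, reset; bytes_emitted=9
After char 12 ('M'=12): chars_in_quartet=1 acc=0xC bytes_emitted=9
After char 13 ('Q'=16): chars_in_quartet=2 acc=0x310 bytes_emitted=9
Padding '==': partial quartet acc=0x310 -> emit 31; bytes_emitted=10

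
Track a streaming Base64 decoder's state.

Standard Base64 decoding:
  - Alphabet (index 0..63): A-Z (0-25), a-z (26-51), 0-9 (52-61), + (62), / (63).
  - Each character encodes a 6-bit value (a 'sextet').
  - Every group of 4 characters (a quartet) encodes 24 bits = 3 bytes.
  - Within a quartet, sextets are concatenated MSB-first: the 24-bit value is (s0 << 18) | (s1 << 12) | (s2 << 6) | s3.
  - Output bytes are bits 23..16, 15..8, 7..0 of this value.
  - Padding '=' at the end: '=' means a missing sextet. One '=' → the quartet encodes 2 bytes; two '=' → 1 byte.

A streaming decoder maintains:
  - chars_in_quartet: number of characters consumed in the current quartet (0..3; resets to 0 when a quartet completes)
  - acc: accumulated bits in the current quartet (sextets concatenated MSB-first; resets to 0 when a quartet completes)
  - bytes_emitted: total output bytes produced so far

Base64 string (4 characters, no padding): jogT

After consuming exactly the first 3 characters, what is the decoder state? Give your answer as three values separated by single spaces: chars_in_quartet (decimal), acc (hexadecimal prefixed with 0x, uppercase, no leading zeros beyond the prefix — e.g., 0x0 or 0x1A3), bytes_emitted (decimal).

Answer: 3 0x23A20 0

Derivation:
After char 0 ('j'=35): chars_in_quartet=1 acc=0x23 bytes_emitted=0
After char 1 ('o'=40): chars_in_quartet=2 acc=0x8E8 bytes_emitted=0
After char 2 ('g'=32): chars_in_quartet=3 acc=0x23A20 bytes_emitted=0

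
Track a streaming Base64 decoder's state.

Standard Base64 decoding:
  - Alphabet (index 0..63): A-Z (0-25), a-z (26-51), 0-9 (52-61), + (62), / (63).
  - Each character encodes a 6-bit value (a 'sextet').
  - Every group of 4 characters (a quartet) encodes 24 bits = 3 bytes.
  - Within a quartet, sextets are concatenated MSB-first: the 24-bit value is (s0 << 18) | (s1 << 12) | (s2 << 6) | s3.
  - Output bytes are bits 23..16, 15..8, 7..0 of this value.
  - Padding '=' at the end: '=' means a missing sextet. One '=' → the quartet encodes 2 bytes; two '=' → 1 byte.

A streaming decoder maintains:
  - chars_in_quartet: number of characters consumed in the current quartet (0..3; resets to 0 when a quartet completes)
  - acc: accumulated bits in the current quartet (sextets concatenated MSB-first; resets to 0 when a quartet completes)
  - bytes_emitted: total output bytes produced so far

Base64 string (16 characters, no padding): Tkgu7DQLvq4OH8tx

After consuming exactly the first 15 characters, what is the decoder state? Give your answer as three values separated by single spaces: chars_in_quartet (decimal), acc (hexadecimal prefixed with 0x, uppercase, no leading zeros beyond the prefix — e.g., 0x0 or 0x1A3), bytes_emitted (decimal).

After char 0 ('T'=19): chars_in_quartet=1 acc=0x13 bytes_emitted=0
After char 1 ('k'=36): chars_in_quartet=2 acc=0x4E4 bytes_emitted=0
After char 2 ('g'=32): chars_in_quartet=3 acc=0x13920 bytes_emitted=0
After char 3 ('u'=46): chars_in_quartet=4 acc=0x4E482E -> emit 4E 48 2E, reset; bytes_emitted=3
After char 4 ('7'=59): chars_in_quartet=1 acc=0x3B bytes_emitted=3
After char 5 ('D'=3): chars_in_quartet=2 acc=0xEC3 bytes_emitted=3
After char 6 ('Q'=16): chars_in_quartet=3 acc=0x3B0D0 bytes_emitted=3
After char 7 ('L'=11): chars_in_quartet=4 acc=0xEC340B -> emit EC 34 0B, reset; bytes_emitted=6
After char 8 ('v'=47): chars_in_quartet=1 acc=0x2F bytes_emitted=6
After char 9 ('q'=42): chars_in_quartet=2 acc=0xBEA bytes_emitted=6
After char 10 ('4'=56): chars_in_quartet=3 acc=0x2FAB8 bytes_emitted=6
After char 11 ('O'=14): chars_in_quartet=4 acc=0xBEAE0E -> emit BE AE 0E, reset; bytes_emitted=9
After char 12 ('H'=7): chars_in_quartet=1 acc=0x7 bytes_emitted=9
After char 13 ('8'=60): chars_in_quartet=2 acc=0x1FC bytes_emitted=9
After char 14 ('t'=45): chars_in_quartet=3 acc=0x7F2D bytes_emitted=9

Answer: 3 0x7F2D 9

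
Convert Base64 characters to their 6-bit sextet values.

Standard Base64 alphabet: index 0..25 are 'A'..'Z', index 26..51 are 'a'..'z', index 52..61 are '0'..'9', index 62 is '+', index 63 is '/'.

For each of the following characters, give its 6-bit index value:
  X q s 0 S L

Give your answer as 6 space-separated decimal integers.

Answer: 23 42 44 52 18 11

Derivation:
'X': A..Z range, ord('X') − ord('A') = 23
'q': a..z range, 26 + ord('q') − ord('a') = 42
's': a..z range, 26 + ord('s') − ord('a') = 44
'0': 0..9 range, 52 + ord('0') − ord('0') = 52
'S': A..Z range, ord('S') − ord('A') = 18
'L': A..Z range, ord('L') − ord('A') = 11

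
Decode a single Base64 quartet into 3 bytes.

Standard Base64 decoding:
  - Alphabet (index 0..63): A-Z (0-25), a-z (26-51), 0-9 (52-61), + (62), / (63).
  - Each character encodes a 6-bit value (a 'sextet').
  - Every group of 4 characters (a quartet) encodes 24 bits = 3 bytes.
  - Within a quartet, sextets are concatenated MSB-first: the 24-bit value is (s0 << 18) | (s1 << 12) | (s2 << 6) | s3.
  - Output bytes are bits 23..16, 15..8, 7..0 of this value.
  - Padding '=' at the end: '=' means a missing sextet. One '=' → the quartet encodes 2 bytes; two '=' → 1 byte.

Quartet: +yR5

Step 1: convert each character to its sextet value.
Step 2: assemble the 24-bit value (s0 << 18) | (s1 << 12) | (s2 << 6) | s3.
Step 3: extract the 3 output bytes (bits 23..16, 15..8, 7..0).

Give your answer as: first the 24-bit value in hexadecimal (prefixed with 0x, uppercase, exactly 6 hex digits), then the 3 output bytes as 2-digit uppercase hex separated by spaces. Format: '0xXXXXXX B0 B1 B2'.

Sextets: +=62, y=50, R=17, 5=57
24-bit: (62<<18) | (50<<12) | (17<<6) | 57
      = 0xF80000 | 0x032000 | 0x000440 | 0x000039
      = 0xFB2479
Bytes: (v>>16)&0xFF=FB, (v>>8)&0xFF=24, v&0xFF=79

Answer: 0xFB2479 FB 24 79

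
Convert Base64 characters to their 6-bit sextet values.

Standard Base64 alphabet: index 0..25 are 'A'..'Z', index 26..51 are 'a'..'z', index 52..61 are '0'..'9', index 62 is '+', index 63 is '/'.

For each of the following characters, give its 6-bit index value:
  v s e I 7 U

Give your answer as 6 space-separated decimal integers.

Answer: 47 44 30 8 59 20

Derivation:
'v': a..z range, 26 + ord('v') − ord('a') = 47
's': a..z range, 26 + ord('s') − ord('a') = 44
'e': a..z range, 26 + ord('e') − ord('a') = 30
'I': A..Z range, ord('I') − ord('A') = 8
'7': 0..9 range, 52 + ord('7') − ord('0') = 59
'U': A..Z range, ord('U') − ord('A') = 20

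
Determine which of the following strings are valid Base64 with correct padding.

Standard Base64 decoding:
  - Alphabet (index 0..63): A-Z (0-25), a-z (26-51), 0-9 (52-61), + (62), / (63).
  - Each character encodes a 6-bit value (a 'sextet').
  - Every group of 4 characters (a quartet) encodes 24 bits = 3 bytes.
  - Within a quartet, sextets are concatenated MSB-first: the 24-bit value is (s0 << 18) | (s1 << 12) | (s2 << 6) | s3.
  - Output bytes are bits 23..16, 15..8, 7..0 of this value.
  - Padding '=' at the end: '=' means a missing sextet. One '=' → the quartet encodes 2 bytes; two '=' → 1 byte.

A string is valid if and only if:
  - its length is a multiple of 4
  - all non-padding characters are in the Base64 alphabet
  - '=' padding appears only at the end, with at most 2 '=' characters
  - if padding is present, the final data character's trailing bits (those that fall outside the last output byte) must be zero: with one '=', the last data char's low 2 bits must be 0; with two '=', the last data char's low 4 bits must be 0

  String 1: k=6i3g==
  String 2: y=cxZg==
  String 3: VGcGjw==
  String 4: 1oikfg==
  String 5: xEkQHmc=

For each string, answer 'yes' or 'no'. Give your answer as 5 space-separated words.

String 1: 'k=6i3g==' → invalid (bad char(s): ['=']; '=' in middle)
String 2: 'y=cxZg==' → invalid (bad char(s): ['=']; '=' in middle)
String 3: 'VGcGjw==' → valid
String 4: '1oikfg==' → valid
String 5: 'xEkQHmc=' → valid

Answer: no no yes yes yes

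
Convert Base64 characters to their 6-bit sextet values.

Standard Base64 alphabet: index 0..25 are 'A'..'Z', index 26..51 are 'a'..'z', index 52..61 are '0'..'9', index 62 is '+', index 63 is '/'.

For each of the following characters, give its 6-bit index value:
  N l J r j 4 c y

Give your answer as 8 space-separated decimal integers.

Answer: 13 37 9 43 35 56 28 50

Derivation:
'N': A..Z range, ord('N') − ord('A') = 13
'l': a..z range, 26 + ord('l') − ord('a') = 37
'J': A..Z range, ord('J') − ord('A') = 9
'r': a..z range, 26 + ord('r') − ord('a') = 43
'j': a..z range, 26 + ord('j') − ord('a') = 35
'4': 0..9 range, 52 + ord('4') − ord('0') = 56
'c': a..z range, 26 + ord('c') − ord('a') = 28
'y': a..z range, 26 + ord('y') − ord('a') = 50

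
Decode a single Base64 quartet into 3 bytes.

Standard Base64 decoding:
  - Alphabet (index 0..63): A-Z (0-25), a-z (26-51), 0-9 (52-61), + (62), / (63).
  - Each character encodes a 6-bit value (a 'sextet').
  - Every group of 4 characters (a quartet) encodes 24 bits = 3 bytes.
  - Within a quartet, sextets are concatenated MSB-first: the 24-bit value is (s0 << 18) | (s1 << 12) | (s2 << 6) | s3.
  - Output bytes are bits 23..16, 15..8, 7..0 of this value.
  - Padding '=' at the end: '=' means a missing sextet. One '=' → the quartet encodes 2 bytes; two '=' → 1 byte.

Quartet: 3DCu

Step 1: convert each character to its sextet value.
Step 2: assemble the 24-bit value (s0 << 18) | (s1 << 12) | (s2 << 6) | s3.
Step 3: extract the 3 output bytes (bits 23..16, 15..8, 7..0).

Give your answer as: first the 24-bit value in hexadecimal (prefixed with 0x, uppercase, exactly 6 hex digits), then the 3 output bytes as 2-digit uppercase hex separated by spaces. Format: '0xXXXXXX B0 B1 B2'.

Sextets: 3=55, D=3, C=2, u=46
24-bit: (55<<18) | (3<<12) | (2<<6) | 46
      = 0xDC0000 | 0x003000 | 0x000080 | 0x00002E
      = 0xDC30AE
Bytes: (v>>16)&0xFF=DC, (v>>8)&0xFF=30, v&0xFF=AE

Answer: 0xDC30AE DC 30 AE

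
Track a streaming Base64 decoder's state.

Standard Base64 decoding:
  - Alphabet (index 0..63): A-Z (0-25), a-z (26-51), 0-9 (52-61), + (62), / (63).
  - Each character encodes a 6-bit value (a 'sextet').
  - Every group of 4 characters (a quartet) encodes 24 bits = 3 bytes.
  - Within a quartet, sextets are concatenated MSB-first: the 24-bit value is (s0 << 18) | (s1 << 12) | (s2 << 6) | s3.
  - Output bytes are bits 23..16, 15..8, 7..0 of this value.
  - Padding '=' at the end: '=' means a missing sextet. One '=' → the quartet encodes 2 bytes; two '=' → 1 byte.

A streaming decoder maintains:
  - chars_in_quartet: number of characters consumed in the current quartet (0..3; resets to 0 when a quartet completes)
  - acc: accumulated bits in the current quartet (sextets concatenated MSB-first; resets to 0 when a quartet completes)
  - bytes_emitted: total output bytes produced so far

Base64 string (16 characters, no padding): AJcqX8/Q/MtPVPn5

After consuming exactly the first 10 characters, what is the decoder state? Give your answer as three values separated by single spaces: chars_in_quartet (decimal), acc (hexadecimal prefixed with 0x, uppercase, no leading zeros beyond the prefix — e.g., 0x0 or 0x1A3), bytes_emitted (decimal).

After char 0 ('A'=0): chars_in_quartet=1 acc=0x0 bytes_emitted=0
After char 1 ('J'=9): chars_in_quartet=2 acc=0x9 bytes_emitted=0
After char 2 ('c'=28): chars_in_quartet=3 acc=0x25C bytes_emitted=0
After char 3 ('q'=42): chars_in_quartet=4 acc=0x972A -> emit 00 97 2A, reset; bytes_emitted=3
After char 4 ('X'=23): chars_in_quartet=1 acc=0x17 bytes_emitted=3
After char 5 ('8'=60): chars_in_quartet=2 acc=0x5FC bytes_emitted=3
After char 6 ('/'=63): chars_in_quartet=3 acc=0x17F3F bytes_emitted=3
After char 7 ('Q'=16): chars_in_quartet=4 acc=0x5FCFD0 -> emit 5F CF D0, reset; bytes_emitted=6
After char 8 ('/'=63): chars_in_quartet=1 acc=0x3F bytes_emitted=6
After char 9 ('M'=12): chars_in_quartet=2 acc=0xFCC bytes_emitted=6

Answer: 2 0xFCC 6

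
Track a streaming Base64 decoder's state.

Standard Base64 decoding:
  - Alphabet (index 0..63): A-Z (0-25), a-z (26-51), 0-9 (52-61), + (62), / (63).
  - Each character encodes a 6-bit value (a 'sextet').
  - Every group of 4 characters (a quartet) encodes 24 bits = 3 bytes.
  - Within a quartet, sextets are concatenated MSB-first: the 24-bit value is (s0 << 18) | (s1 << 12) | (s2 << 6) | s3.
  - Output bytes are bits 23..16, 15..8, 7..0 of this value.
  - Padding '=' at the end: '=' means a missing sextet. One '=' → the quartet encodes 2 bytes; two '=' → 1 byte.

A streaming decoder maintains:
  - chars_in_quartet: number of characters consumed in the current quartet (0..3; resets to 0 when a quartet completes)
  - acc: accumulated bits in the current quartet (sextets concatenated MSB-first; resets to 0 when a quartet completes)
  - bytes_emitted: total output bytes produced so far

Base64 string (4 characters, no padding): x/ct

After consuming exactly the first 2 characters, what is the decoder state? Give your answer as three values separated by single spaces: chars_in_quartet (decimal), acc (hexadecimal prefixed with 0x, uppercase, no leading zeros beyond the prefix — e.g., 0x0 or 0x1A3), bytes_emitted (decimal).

Answer: 2 0xC7F 0

Derivation:
After char 0 ('x'=49): chars_in_quartet=1 acc=0x31 bytes_emitted=0
After char 1 ('/'=63): chars_in_quartet=2 acc=0xC7F bytes_emitted=0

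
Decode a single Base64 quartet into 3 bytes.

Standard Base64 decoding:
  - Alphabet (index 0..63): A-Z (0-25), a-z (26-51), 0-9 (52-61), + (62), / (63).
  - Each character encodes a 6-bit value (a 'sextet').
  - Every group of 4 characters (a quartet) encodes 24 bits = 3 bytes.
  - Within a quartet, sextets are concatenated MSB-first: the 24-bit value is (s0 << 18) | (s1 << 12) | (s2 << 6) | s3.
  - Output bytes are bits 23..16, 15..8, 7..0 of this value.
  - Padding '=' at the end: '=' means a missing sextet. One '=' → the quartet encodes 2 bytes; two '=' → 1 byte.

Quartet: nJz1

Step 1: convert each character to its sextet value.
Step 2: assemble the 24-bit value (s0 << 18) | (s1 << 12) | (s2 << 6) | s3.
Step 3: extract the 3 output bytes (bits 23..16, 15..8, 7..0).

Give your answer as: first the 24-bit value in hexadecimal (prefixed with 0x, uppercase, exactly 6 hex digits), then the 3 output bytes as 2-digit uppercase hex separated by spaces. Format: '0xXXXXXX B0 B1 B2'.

Sextets: n=39, J=9, z=51, 1=53
24-bit: (39<<18) | (9<<12) | (51<<6) | 53
      = 0x9C0000 | 0x009000 | 0x000CC0 | 0x000035
      = 0x9C9CF5
Bytes: (v>>16)&0xFF=9C, (v>>8)&0xFF=9C, v&0xFF=F5

Answer: 0x9C9CF5 9C 9C F5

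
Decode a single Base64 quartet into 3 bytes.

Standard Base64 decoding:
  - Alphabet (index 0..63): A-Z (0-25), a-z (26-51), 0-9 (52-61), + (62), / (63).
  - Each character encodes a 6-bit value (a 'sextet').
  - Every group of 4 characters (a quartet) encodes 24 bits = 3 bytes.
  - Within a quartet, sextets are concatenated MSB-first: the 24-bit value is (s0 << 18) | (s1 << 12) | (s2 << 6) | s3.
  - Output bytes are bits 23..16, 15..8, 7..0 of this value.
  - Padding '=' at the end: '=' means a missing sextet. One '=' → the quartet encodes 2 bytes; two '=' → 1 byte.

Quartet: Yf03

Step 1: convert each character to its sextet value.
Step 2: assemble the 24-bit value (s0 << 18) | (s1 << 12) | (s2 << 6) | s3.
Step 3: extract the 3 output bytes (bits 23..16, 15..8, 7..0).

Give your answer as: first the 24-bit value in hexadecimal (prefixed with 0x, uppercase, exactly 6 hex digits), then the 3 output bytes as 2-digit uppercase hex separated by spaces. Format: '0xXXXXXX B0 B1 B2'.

Answer: 0x61FD37 61 FD 37

Derivation:
Sextets: Y=24, f=31, 0=52, 3=55
24-bit: (24<<18) | (31<<12) | (52<<6) | 55
      = 0x600000 | 0x01F000 | 0x000D00 | 0x000037
      = 0x61FD37
Bytes: (v>>16)&0xFF=61, (v>>8)&0xFF=FD, v&0xFF=37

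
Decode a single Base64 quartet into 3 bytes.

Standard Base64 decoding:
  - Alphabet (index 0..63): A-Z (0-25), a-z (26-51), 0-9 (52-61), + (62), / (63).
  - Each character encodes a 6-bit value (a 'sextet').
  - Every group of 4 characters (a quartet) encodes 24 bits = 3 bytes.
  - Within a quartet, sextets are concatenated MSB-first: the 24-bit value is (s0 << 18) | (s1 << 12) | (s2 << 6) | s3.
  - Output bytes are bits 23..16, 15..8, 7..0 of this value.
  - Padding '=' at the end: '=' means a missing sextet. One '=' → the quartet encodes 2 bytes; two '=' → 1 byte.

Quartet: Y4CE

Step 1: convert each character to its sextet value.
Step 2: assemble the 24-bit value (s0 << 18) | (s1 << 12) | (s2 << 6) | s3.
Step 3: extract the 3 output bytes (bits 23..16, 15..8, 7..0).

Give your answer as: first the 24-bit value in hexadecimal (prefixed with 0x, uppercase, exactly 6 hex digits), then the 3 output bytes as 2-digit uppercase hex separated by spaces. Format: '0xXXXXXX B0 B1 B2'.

Sextets: Y=24, 4=56, C=2, E=4
24-bit: (24<<18) | (56<<12) | (2<<6) | 4
      = 0x600000 | 0x038000 | 0x000080 | 0x000004
      = 0x638084
Bytes: (v>>16)&0xFF=63, (v>>8)&0xFF=80, v&0xFF=84

Answer: 0x638084 63 80 84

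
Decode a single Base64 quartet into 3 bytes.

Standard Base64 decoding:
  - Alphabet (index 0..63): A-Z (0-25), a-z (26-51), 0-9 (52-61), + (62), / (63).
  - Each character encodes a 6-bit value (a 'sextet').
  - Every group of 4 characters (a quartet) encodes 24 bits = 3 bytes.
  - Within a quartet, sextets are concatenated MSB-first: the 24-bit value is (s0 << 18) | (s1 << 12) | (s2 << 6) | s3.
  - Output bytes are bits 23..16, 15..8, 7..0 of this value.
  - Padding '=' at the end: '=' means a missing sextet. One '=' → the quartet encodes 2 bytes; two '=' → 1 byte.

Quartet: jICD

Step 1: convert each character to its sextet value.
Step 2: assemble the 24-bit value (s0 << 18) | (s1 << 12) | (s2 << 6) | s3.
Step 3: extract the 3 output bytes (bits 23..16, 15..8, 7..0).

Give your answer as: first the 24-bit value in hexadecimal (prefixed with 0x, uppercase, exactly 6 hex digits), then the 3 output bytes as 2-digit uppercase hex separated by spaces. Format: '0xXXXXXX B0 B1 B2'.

Answer: 0x8C8083 8C 80 83

Derivation:
Sextets: j=35, I=8, C=2, D=3
24-bit: (35<<18) | (8<<12) | (2<<6) | 3
      = 0x8C0000 | 0x008000 | 0x000080 | 0x000003
      = 0x8C8083
Bytes: (v>>16)&0xFF=8C, (v>>8)&0xFF=80, v&0xFF=83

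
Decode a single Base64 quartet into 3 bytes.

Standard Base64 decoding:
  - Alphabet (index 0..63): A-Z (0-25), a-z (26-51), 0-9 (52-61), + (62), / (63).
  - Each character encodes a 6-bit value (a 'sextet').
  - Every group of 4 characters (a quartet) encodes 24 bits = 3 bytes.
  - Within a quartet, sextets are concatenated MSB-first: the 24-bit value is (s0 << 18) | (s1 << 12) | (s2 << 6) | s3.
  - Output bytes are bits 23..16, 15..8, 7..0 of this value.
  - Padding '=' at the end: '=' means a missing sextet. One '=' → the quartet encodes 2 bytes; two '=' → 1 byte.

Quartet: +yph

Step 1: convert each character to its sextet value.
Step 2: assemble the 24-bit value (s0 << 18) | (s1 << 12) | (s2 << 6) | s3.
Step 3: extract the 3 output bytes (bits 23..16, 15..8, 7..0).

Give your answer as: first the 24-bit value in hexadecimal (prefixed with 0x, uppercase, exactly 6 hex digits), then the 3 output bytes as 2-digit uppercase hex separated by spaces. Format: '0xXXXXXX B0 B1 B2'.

Answer: 0xFB2A61 FB 2A 61

Derivation:
Sextets: +=62, y=50, p=41, h=33
24-bit: (62<<18) | (50<<12) | (41<<6) | 33
      = 0xF80000 | 0x032000 | 0x000A40 | 0x000021
      = 0xFB2A61
Bytes: (v>>16)&0xFF=FB, (v>>8)&0xFF=2A, v&0xFF=61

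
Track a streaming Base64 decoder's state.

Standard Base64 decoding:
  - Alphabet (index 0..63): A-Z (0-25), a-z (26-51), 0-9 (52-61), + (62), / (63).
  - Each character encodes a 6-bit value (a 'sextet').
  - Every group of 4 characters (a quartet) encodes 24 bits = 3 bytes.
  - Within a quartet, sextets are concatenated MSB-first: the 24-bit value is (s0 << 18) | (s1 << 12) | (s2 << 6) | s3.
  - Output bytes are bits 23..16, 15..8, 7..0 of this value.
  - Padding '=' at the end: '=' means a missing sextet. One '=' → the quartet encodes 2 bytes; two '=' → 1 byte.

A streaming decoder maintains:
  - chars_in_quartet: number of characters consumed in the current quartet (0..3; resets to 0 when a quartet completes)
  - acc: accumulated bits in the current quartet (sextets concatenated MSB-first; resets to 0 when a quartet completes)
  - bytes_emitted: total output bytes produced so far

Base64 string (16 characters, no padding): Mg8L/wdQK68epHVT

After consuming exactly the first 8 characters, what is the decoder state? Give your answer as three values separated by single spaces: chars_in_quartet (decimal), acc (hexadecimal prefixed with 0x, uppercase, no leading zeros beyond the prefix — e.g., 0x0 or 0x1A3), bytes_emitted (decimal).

After char 0 ('M'=12): chars_in_quartet=1 acc=0xC bytes_emitted=0
After char 1 ('g'=32): chars_in_quartet=2 acc=0x320 bytes_emitted=0
After char 2 ('8'=60): chars_in_quartet=3 acc=0xC83C bytes_emitted=0
After char 3 ('L'=11): chars_in_quartet=4 acc=0x320F0B -> emit 32 0F 0B, reset; bytes_emitted=3
After char 4 ('/'=63): chars_in_quartet=1 acc=0x3F bytes_emitted=3
After char 5 ('w'=48): chars_in_quartet=2 acc=0xFF0 bytes_emitted=3
After char 6 ('d'=29): chars_in_quartet=3 acc=0x3FC1D bytes_emitted=3
After char 7 ('Q'=16): chars_in_quartet=4 acc=0xFF0750 -> emit FF 07 50, reset; bytes_emitted=6

Answer: 0 0x0 6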